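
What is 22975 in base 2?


Divide by 2 repeatedly:
22975 ÷ 2 = 11487 remainder 1
11487 ÷ 2 = 5743 remainder 1
5743 ÷ 2 = 2871 remainder 1
2871 ÷ 2 = 1435 remainder 1
1435 ÷ 2 = 717 remainder 1
717 ÷ 2 = 358 remainder 1
358 ÷ 2 = 179 remainder 0
179 ÷ 2 = 89 remainder 1
89 ÷ 2 = 44 remainder 1
44 ÷ 2 = 22 remainder 0
22 ÷ 2 = 11 remainder 0
11 ÷ 2 = 5 remainder 1
5 ÷ 2 = 2 remainder 1
2 ÷ 2 = 1 remainder 0
1 ÷ 2 = 0 remainder 1
Reading remainders bottom-up:
= 101100110111111


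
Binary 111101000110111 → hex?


Group into 4-bit nibbles: 0111101000110111
  0111 = 7
  1010 = A
  0011 = 3
  0111 = 7
= 0x7A37


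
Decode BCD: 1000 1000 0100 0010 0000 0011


Each 4-bit group → digit:
  1000 → 8
  1000 → 8
  0100 → 4
  0010 → 2
  0000 → 0
  0011 → 3
= 884203


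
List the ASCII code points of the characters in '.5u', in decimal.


String: '.5u'  (3 characters)
Per-character ASCII lookup:
  '.': special character: '.' = 46
  '5': digits start at 48: '5' = 48 + 5 = 53
  'u': lowercase starts at 97: 'u' = 97 + 20 = 117
= 46 53 117


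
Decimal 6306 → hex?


Divide by 16 repeatedly:
6306 ÷ 16 = 394 remainder 2 (2)
394 ÷ 16 = 24 remainder 10 (A)
24 ÷ 16 = 1 remainder 8 (8)
1 ÷ 16 = 0 remainder 1 (1)
Reading remainders bottom-up:
= 0x18A2


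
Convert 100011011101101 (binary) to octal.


Group into 3-bit groups: 100011011101101
  100 = 4
  011 = 3
  011 = 3
  101 = 5
  101 = 5
= 0o43355


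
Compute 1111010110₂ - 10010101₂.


Align and subtract column by column (LSB to MSB, borrowing when needed):
  1111010110
- 0010010101
  ----------
  col 0: (0 - 0 borrow-in) - 1 → borrow from next column: (0+2) - 1 = 1, borrow out 1
  col 1: (1 - 1 borrow-in) - 0 → 0 - 0 = 0, borrow out 0
  col 2: (1 - 0 borrow-in) - 1 → 1 - 1 = 0, borrow out 0
  col 3: (0 - 0 borrow-in) - 0 → 0 - 0 = 0, borrow out 0
  col 4: (1 - 0 borrow-in) - 1 → 1 - 1 = 0, borrow out 0
  col 5: (0 - 0 borrow-in) - 0 → 0 - 0 = 0, borrow out 0
  col 6: (1 - 0 borrow-in) - 0 → 1 - 0 = 1, borrow out 0
  col 7: (1 - 0 borrow-in) - 1 → 1 - 1 = 0, borrow out 0
  col 8: (1 - 0 borrow-in) - 0 → 1 - 0 = 1, borrow out 0
  col 9: (1 - 0 borrow-in) - 0 → 1 - 0 = 1, borrow out 0
Reading bits MSB→LSB: 1101000001
Strip leading zeros: 1101000001
= 1101000001


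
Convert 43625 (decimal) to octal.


Divide by 8 repeatedly:
43625 ÷ 8 = 5453 remainder 1
5453 ÷ 8 = 681 remainder 5
681 ÷ 8 = 85 remainder 1
85 ÷ 8 = 10 remainder 5
10 ÷ 8 = 1 remainder 2
1 ÷ 8 = 0 remainder 1
Reading remainders bottom-up:
= 0o125151


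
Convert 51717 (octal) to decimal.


Positional values:
Position 0: 7 × 8^0 = 7
Position 1: 1 × 8^1 = 8
Position 2: 7 × 8^2 = 448
Position 3: 1 × 8^3 = 512
Position 4: 5 × 8^4 = 20480
Sum = 7 + 8 + 448 + 512 + 20480
= 21455


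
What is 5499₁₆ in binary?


Each hex digit → 4 binary bits:
  5 = 0101
  4 = 0100
  9 = 1001
  9 = 1001
Concatenate: 0101 0100 1001 1001
= 0101010010011001


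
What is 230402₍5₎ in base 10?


Positional values (base 5):
  2 × 5^0 = 2 × 1 = 2
  0 × 5^1 = 0 × 5 = 0
  4 × 5^2 = 4 × 25 = 100
  0 × 5^3 = 0 × 125 = 0
  3 × 5^4 = 3 × 625 = 1875
  2 × 5^5 = 2 × 3125 = 6250
Sum = 2 + 0 + 100 + 0 + 1875 + 6250
= 8227


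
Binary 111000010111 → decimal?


Positional values:
Bit 0: 1 × 2^0 = 1
Bit 1: 1 × 2^1 = 2
Bit 2: 1 × 2^2 = 4
Bit 4: 1 × 2^4 = 16
Bit 9: 1 × 2^9 = 512
Bit 10: 1 × 2^10 = 1024
Bit 11: 1 × 2^11 = 2048
Sum = 1 + 2 + 4 + 16 + 512 + 1024 + 2048
= 3607


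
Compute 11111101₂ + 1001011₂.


Align and add column by column (LSB to MSB, carry propagating):
  011111101
+ 001001011
  ---------
  col 0: 1 + 1 + 0 (carry in) = 2 → bit 0, carry out 1
  col 1: 0 + 1 + 1 (carry in) = 2 → bit 0, carry out 1
  col 2: 1 + 0 + 1 (carry in) = 2 → bit 0, carry out 1
  col 3: 1 + 1 + 1 (carry in) = 3 → bit 1, carry out 1
  col 4: 1 + 0 + 1 (carry in) = 2 → bit 0, carry out 1
  col 5: 1 + 0 + 1 (carry in) = 2 → bit 0, carry out 1
  col 6: 1 + 1 + 1 (carry in) = 3 → bit 1, carry out 1
  col 7: 1 + 0 + 1 (carry in) = 2 → bit 0, carry out 1
  col 8: 0 + 0 + 1 (carry in) = 1 → bit 1, carry out 0
Reading bits MSB→LSB: 101001000
Strip leading zeros: 101001000
= 101001000


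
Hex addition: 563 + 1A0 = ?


Align and add column by column (LSB to MSB, each column mod 16 with carry):
  0563
+ 01A0
  ----
  col 0: 3(3) + 0(0) + 0 (carry in) = 3 → 3(3), carry out 0
  col 1: 6(6) + A(10) + 0 (carry in) = 16 → 0(0), carry out 1
  col 2: 5(5) + 1(1) + 1 (carry in) = 7 → 7(7), carry out 0
  col 3: 0(0) + 0(0) + 0 (carry in) = 0 → 0(0), carry out 0
Reading digits MSB→LSB: 0703
Strip leading zeros: 703
= 0x703


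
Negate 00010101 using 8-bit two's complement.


Original: 00010101
Step 1 - Invert all bits: 11101010
Step 2 - Add 1: 11101010 + 1
= 11101011 (represents -21)


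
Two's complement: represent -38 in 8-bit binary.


Original: 00100110
Step 1 - Invert all bits: 11011001
Step 2 - Add 1: 11011001 + 1
= 11011010 (represents -38)


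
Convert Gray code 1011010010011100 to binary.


Gray code: 1011010010011100
MSB stays the same: 1
Each subsequent bit = prev_binary XOR current_gray:
  B[1] = 1 XOR 0 = 1
  B[2] = 1 XOR 1 = 0
  B[3] = 0 XOR 1 = 1
  B[4] = 1 XOR 0 = 1
  B[5] = 1 XOR 1 = 0
  B[6] = 0 XOR 0 = 0
  B[7] = 0 XOR 0 = 0
  B[8] = 0 XOR 1 = 1
  B[9] = 1 XOR 0 = 1
  B[10] = 1 XOR 0 = 1
  B[11] = 1 XOR 1 = 0
  B[12] = 0 XOR 1 = 1
  B[13] = 1 XOR 1 = 0
  B[14] = 0 XOR 0 = 0
  B[15] = 0 XOR 0 = 0
= 1101100011101000 (55528 decimal)


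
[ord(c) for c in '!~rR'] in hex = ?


String: '!~rR'  (4 characters)
Per-character ASCII lookup:
  '!': special character: '!' = 33 → 0x21
  '~': special character: '~' = 126 → 0x7E
  'r': lowercase starts at 97: 'r' = 97 + 17 = 114 → 0x72
  'R': uppercase starts at 65: 'R' = 65 + 17 = 82 → 0x52
= 0x21 0x7E 0x72 0x52


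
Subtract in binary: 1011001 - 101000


Align and subtract column by column (LSB to MSB, borrowing when needed):
  1011001
- 0101000
  -------
  col 0: (1 - 0 borrow-in) - 0 → 1 - 0 = 1, borrow out 0
  col 1: (0 - 0 borrow-in) - 0 → 0 - 0 = 0, borrow out 0
  col 2: (0 - 0 borrow-in) - 0 → 0 - 0 = 0, borrow out 0
  col 3: (1 - 0 borrow-in) - 1 → 1 - 1 = 0, borrow out 0
  col 4: (1 - 0 borrow-in) - 0 → 1 - 0 = 1, borrow out 0
  col 5: (0 - 0 borrow-in) - 1 → borrow from next column: (0+2) - 1 = 1, borrow out 1
  col 6: (1 - 1 borrow-in) - 0 → 0 - 0 = 0, borrow out 0
Reading bits MSB→LSB: 0110001
Strip leading zeros: 110001
= 110001


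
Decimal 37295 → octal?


Divide by 8 repeatedly:
37295 ÷ 8 = 4661 remainder 7
4661 ÷ 8 = 582 remainder 5
582 ÷ 8 = 72 remainder 6
72 ÷ 8 = 9 remainder 0
9 ÷ 8 = 1 remainder 1
1 ÷ 8 = 0 remainder 1
Reading remainders bottom-up:
= 0o110657


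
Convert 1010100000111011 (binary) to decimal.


Positional values:
Bit 0: 1 × 2^0 = 1
Bit 1: 1 × 2^1 = 2
Bit 3: 1 × 2^3 = 8
Bit 4: 1 × 2^4 = 16
Bit 5: 1 × 2^5 = 32
Bit 11: 1 × 2^11 = 2048
Bit 13: 1 × 2^13 = 8192
Bit 15: 1 × 2^15 = 32768
Sum = 1 + 2 + 8 + 16 + 32 + 2048 + 8192 + 32768
= 43067


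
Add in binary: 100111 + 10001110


Align and add column by column (LSB to MSB, carry propagating):
  000100111
+ 010001110
  ---------
  col 0: 1 + 0 + 0 (carry in) = 1 → bit 1, carry out 0
  col 1: 1 + 1 + 0 (carry in) = 2 → bit 0, carry out 1
  col 2: 1 + 1 + 1 (carry in) = 3 → bit 1, carry out 1
  col 3: 0 + 1 + 1 (carry in) = 2 → bit 0, carry out 1
  col 4: 0 + 0 + 1 (carry in) = 1 → bit 1, carry out 0
  col 5: 1 + 0 + 0 (carry in) = 1 → bit 1, carry out 0
  col 6: 0 + 0 + 0 (carry in) = 0 → bit 0, carry out 0
  col 7: 0 + 1 + 0 (carry in) = 1 → bit 1, carry out 0
  col 8: 0 + 0 + 0 (carry in) = 0 → bit 0, carry out 0
Reading bits MSB→LSB: 010110101
Strip leading zeros: 10110101
= 10110101


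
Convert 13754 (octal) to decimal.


Positional values:
Position 0: 4 × 8^0 = 4
Position 1: 5 × 8^1 = 40
Position 2: 7 × 8^2 = 448
Position 3: 3 × 8^3 = 1536
Position 4: 1 × 8^4 = 4096
Sum = 4 + 40 + 448 + 1536 + 4096
= 6124


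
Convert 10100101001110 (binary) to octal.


Group into 3-bit groups: 010100101001110
  010 = 2
  100 = 4
  101 = 5
  001 = 1
  110 = 6
= 0o24516


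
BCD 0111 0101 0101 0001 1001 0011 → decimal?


Each 4-bit group → digit:
  0111 → 7
  0101 → 5
  0101 → 5
  0001 → 1
  1001 → 9
  0011 → 3
= 755193


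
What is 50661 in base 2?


Divide by 2 repeatedly:
50661 ÷ 2 = 25330 remainder 1
25330 ÷ 2 = 12665 remainder 0
12665 ÷ 2 = 6332 remainder 1
6332 ÷ 2 = 3166 remainder 0
3166 ÷ 2 = 1583 remainder 0
1583 ÷ 2 = 791 remainder 1
791 ÷ 2 = 395 remainder 1
395 ÷ 2 = 197 remainder 1
197 ÷ 2 = 98 remainder 1
98 ÷ 2 = 49 remainder 0
49 ÷ 2 = 24 remainder 1
24 ÷ 2 = 12 remainder 0
12 ÷ 2 = 6 remainder 0
6 ÷ 2 = 3 remainder 0
3 ÷ 2 = 1 remainder 1
1 ÷ 2 = 0 remainder 1
Reading remainders bottom-up:
= 1100010111100101


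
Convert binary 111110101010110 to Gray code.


Binary: 111110101010110
Gray code: G = B XOR (B >> 1)
B >> 1 = 011111010101011
111110101010110 XOR 011111010101011:
  1 XOR 0 = 1
  1 XOR 1 = 0
  1 XOR 1 = 0
  1 XOR 1 = 0
  1 XOR 1 = 0
  0 XOR 1 = 1
  1 XOR 0 = 1
  0 XOR 1 = 1
  1 XOR 0 = 1
  0 XOR 1 = 1
  1 XOR 0 = 1
  0 XOR 1 = 1
  1 XOR 0 = 1
  1 XOR 1 = 0
  0 XOR 1 = 1
= 100001111111101


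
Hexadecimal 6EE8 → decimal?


Positional values:
Position 0: 8 × 16^0 = 8 × 1 = 8
Position 1: E × 16^1 = 14 × 16 = 224
Position 2: E × 16^2 = 14 × 256 = 3584
Position 3: 6 × 16^3 = 6 × 4096 = 24576
Sum = 8 + 224 + 3584 + 24576
= 28392


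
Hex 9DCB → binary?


Each hex digit → 4 binary bits:
  9 = 1001
  D = 1101
  C = 1100
  B = 1011
Concatenate: 1001 1101 1100 1011
= 1001110111001011


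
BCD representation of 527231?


Each digit → 4-bit binary:
  5 → 0101
  2 → 0010
  7 → 0111
  2 → 0010
  3 → 0011
  1 → 0001
= 0101 0010 0111 0010 0011 0001


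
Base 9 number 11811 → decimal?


Positional values (base 9):
  1 × 9^0 = 1 × 1 = 1
  1 × 9^1 = 1 × 9 = 9
  8 × 9^2 = 8 × 81 = 648
  1 × 9^3 = 1 × 729 = 729
  1 × 9^4 = 1 × 6561 = 6561
Sum = 1 + 9 + 648 + 729 + 6561
= 7948


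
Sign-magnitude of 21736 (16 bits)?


Sign bit: 0 (positive)
Magnitude: 21736 = 101010011101000
= 0101010011101000


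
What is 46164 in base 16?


Divide by 16 repeatedly:
46164 ÷ 16 = 2885 remainder 4 (4)
2885 ÷ 16 = 180 remainder 5 (5)
180 ÷ 16 = 11 remainder 4 (4)
11 ÷ 16 = 0 remainder 11 (B)
Reading remainders bottom-up:
= 0xB454


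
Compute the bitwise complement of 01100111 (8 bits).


Original: 01100111
Invert all bits:
  bit 0: 0 → 1
  bit 1: 1 → 0
  bit 2: 1 → 0
  bit 3: 0 → 1
  bit 4: 0 → 1
  bit 5: 1 → 0
  bit 6: 1 → 0
  bit 7: 1 → 0
= 10011000


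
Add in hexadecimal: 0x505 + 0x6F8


Align and add column by column (LSB to MSB, each column mod 16 with carry):
  0505
+ 06F8
  ----
  col 0: 5(5) + 8(8) + 0 (carry in) = 13 → D(13), carry out 0
  col 1: 0(0) + F(15) + 0 (carry in) = 15 → F(15), carry out 0
  col 2: 5(5) + 6(6) + 0 (carry in) = 11 → B(11), carry out 0
  col 3: 0(0) + 0(0) + 0 (carry in) = 0 → 0(0), carry out 0
Reading digits MSB→LSB: 0BFD
Strip leading zeros: BFD
= 0xBFD


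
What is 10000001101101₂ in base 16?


Group into 4-bit nibbles: 0010000001101101
  0010 = 2
  0000 = 0
  0110 = 6
  1101 = D
= 0x206D


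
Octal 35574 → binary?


Each octal digit → 3 binary bits:
  3 = 011
  5 = 101
  5 = 101
  7 = 111
  4 = 100
Concatenate: 011 101 101 111 100
= 011101101111100


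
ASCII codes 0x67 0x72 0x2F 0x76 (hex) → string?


Codes (hex): 0x67 0x72 0x2F 0x76
Per-code ASCII lookup:
  0x67 = 103  (range 97-122: lowercase, 103 - 97 = 6) → 'g'
  0x72 = 114  (range 97-122: lowercase, 114 - 97 = 17) → 'r'
  0x2F = 47  (special character) → '/'
  0x76 = 118  (range 97-122: lowercase, 118 - 97 = 21) → 'v'
= 'gr/v'


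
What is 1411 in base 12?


Divide by 12 repeatedly:
1411 ÷ 12 = 117 remainder 7
117 ÷ 12 = 9 remainder 9
9 ÷ 12 = 0 remainder 9
Reading remainders bottom-up:
= 997


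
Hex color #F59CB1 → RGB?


Hex: #F59CB1
R = F5₁₆ = 245
G = 9C₁₆ = 156
B = B1₁₆ = 177
= RGB(245, 156, 177)


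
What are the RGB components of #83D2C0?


Hex: #83D2C0
R = 83₁₆ = 131
G = D2₁₆ = 210
B = C0₁₆ = 192
= RGB(131, 210, 192)


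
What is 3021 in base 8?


Divide by 8 repeatedly:
3021 ÷ 8 = 377 remainder 5
377 ÷ 8 = 47 remainder 1
47 ÷ 8 = 5 remainder 7
5 ÷ 8 = 0 remainder 5
Reading remainders bottom-up:
= 0o5715


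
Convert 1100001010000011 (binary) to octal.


Group into 3-bit groups: 001100001010000011
  001 = 1
  100 = 4
  001 = 1
  010 = 2
  000 = 0
  011 = 3
= 0o141203


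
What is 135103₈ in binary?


Each octal digit → 3 binary bits:
  1 = 001
  3 = 011
  5 = 101
  1 = 001
  0 = 000
  3 = 011
Concatenate: 001 011 101 001 000 011
= 001011101001000011


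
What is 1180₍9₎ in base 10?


Positional values (base 9):
  0 × 9^0 = 0 × 1 = 0
  8 × 9^1 = 8 × 9 = 72
  1 × 9^2 = 1 × 81 = 81
  1 × 9^3 = 1 × 729 = 729
Sum = 0 + 72 + 81 + 729
= 882


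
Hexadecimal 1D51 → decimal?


Positional values:
Position 0: 1 × 16^0 = 1 × 1 = 1
Position 1: 5 × 16^1 = 5 × 16 = 80
Position 2: D × 16^2 = 13 × 256 = 3328
Position 3: 1 × 16^3 = 1 × 4096 = 4096
Sum = 1 + 80 + 3328 + 4096
= 7505


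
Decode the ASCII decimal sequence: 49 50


Codes (decimal): 49 50
Per-code ASCII lookup:
  49  (range 48-57: digits, 49 - 48 = 1) → '1'
  50  (range 48-57: digits, 50 - 48 = 2) → '2'
= '12'


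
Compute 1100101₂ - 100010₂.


Align and subtract column by column (LSB to MSB, borrowing when needed):
  1100101
- 0100010
  -------
  col 0: (1 - 0 borrow-in) - 0 → 1 - 0 = 1, borrow out 0
  col 1: (0 - 0 borrow-in) - 1 → borrow from next column: (0+2) - 1 = 1, borrow out 1
  col 2: (1 - 1 borrow-in) - 0 → 0 - 0 = 0, borrow out 0
  col 3: (0 - 0 borrow-in) - 0 → 0 - 0 = 0, borrow out 0
  col 4: (0 - 0 borrow-in) - 0 → 0 - 0 = 0, borrow out 0
  col 5: (1 - 0 borrow-in) - 1 → 1 - 1 = 0, borrow out 0
  col 6: (1 - 0 borrow-in) - 0 → 1 - 0 = 1, borrow out 0
Reading bits MSB→LSB: 1000011
Strip leading zeros: 1000011
= 1000011


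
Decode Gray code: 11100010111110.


Gray code: 11100010111110
MSB stays the same: 1
Each subsequent bit = prev_binary XOR current_gray:
  B[1] = 1 XOR 1 = 0
  B[2] = 0 XOR 1 = 1
  B[3] = 1 XOR 0 = 1
  B[4] = 1 XOR 0 = 1
  B[5] = 1 XOR 0 = 1
  B[6] = 1 XOR 1 = 0
  B[7] = 0 XOR 0 = 0
  B[8] = 0 XOR 1 = 1
  B[9] = 1 XOR 1 = 0
  B[10] = 0 XOR 1 = 1
  B[11] = 1 XOR 1 = 0
  B[12] = 0 XOR 1 = 1
  B[13] = 1 XOR 0 = 1
= 10111100101011 (12075 decimal)


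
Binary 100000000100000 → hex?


Group into 4-bit nibbles: 0100000000100000
  0100 = 4
  0000 = 0
  0010 = 2
  0000 = 0
= 0x4020


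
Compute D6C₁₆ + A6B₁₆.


Align and add column by column (LSB to MSB, each column mod 16 with carry):
  0D6C
+ 0A6B
  ----
  col 0: C(12) + B(11) + 0 (carry in) = 23 → 7(7), carry out 1
  col 1: 6(6) + 6(6) + 1 (carry in) = 13 → D(13), carry out 0
  col 2: D(13) + A(10) + 0 (carry in) = 23 → 7(7), carry out 1
  col 3: 0(0) + 0(0) + 1 (carry in) = 1 → 1(1), carry out 0
Reading digits MSB→LSB: 17D7
Strip leading zeros: 17D7
= 0x17D7


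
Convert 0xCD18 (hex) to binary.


Each hex digit → 4 binary bits:
  C = 1100
  D = 1101
  1 = 0001
  8 = 1000
Concatenate: 1100 1101 0001 1000
= 1100110100011000


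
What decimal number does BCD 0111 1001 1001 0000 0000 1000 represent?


Each 4-bit group → digit:
  0111 → 7
  1001 → 9
  1001 → 9
  0000 → 0
  0000 → 0
  1000 → 8
= 799008


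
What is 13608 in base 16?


Divide by 16 repeatedly:
13608 ÷ 16 = 850 remainder 8 (8)
850 ÷ 16 = 53 remainder 2 (2)
53 ÷ 16 = 3 remainder 5 (5)
3 ÷ 16 = 0 remainder 3 (3)
Reading remainders bottom-up:
= 0x3528


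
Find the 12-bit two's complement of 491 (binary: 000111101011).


Original: 000111101011
Step 1 - Invert all bits: 111000010100
Step 2 - Add 1: 111000010100 + 1
= 111000010101 (represents -491)


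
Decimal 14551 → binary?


Divide by 2 repeatedly:
14551 ÷ 2 = 7275 remainder 1
7275 ÷ 2 = 3637 remainder 1
3637 ÷ 2 = 1818 remainder 1
1818 ÷ 2 = 909 remainder 0
909 ÷ 2 = 454 remainder 1
454 ÷ 2 = 227 remainder 0
227 ÷ 2 = 113 remainder 1
113 ÷ 2 = 56 remainder 1
56 ÷ 2 = 28 remainder 0
28 ÷ 2 = 14 remainder 0
14 ÷ 2 = 7 remainder 0
7 ÷ 2 = 3 remainder 1
3 ÷ 2 = 1 remainder 1
1 ÷ 2 = 0 remainder 1
Reading remainders bottom-up:
= 11100011010111


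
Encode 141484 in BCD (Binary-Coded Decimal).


Each digit → 4-bit binary:
  1 → 0001
  4 → 0100
  1 → 0001
  4 → 0100
  8 → 1000
  4 → 0100
= 0001 0100 0001 0100 1000 0100


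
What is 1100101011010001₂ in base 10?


Positional values:
Bit 0: 1 × 2^0 = 1
Bit 4: 1 × 2^4 = 16
Bit 6: 1 × 2^6 = 64
Bit 7: 1 × 2^7 = 128
Bit 9: 1 × 2^9 = 512
Bit 11: 1 × 2^11 = 2048
Bit 14: 1 × 2^14 = 16384
Bit 15: 1 × 2^15 = 32768
Sum = 1 + 16 + 64 + 128 + 512 + 2048 + 16384 + 32768
= 51921


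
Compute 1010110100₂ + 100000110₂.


Align and add column by column (LSB to MSB, carry propagating):
  01010110100
+ 00100000110
  -----------
  col 0: 0 + 0 + 0 (carry in) = 0 → bit 0, carry out 0
  col 1: 0 + 1 + 0 (carry in) = 1 → bit 1, carry out 0
  col 2: 1 + 1 + 0 (carry in) = 2 → bit 0, carry out 1
  col 3: 0 + 0 + 1 (carry in) = 1 → bit 1, carry out 0
  col 4: 1 + 0 + 0 (carry in) = 1 → bit 1, carry out 0
  col 5: 1 + 0 + 0 (carry in) = 1 → bit 1, carry out 0
  col 6: 0 + 0 + 0 (carry in) = 0 → bit 0, carry out 0
  col 7: 1 + 0 + 0 (carry in) = 1 → bit 1, carry out 0
  col 8: 0 + 1 + 0 (carry in) = 1 → bit 1, carry out 0
  col 9: 1 + 0 + 0 (carry in) = 1 → bit 1, carry out 0
  col 10: 0 + 0 + 0 (carry in) = 0 → bit 0, carry out 0
Reading bits MSB→LSB: 01110111010
Strip leading zeros: 1110111010
= 1110111010


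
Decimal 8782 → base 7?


Divide by 7 repeatedly:
8782 ÷ 7 = 1254 remainder 4
1254 ÷ 7 = 179 remainder 1
179 ÷ 7 = 25 remainder 4
25 ÷ 7 = 3 remainder 4
3 ÷ 7 = 0 remainder 3
Reading remainders bottom-up:
= 34414


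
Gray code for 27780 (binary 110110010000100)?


Binary: 110110010000100
Gray code: G = B XOR (B >> 1)
B >> 1 = 011011001000010
110110010000100 XOR 011011001000010:
  1 XOR 0 = 1
  1 XOR 1 = 0
  0 XOR 1 = 1
  1 XOR 0 = 1
  1 XOR 1 = 0
  0 XOR 1 = 1
  0 XOR 0 = 0
  1 XOR 0 = 1
  0 XOR 1 = 1
  0 XOR 0 = 0
  0 XOR 0 = 0
  0 XOR 0 = 0
  1 XOR 0 = 1
  0 XOR 1 = 1
  0 XOR 0 = 0
= 101101011000110


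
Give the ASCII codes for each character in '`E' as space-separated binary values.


String: '`E'  (2 characters)
Per-character ASCII lookup:
  '`': special character: '`' = 96 → 1100000
  'E': uppercase starts at 65: 'E' = 65 + 4 = 69 → 1000101
= 1100000 1000101


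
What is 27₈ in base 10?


Positional values:
Position 0: 7 × 8^0 = 7
Position 1: 2 × 8^1 = 16
Sum = 7 + 16
= 23


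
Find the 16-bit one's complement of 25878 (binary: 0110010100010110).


Original: 0110010100010110
Invert all bits:
  bit 0: 0 → 1
  bit 1: 1 → 0
  bit 2: 1 → 0
  bit 3: 0 → 1
  bit 4: 0 → 1
  bit 5: 1 → 0
  bit 6: 0 → 1
  bit 7: 1 → 0
  bit 8: 0 → 1
  bit 9: 0 → 1
  bit 10: 0 → 1
  bit 11: 1 → 0
  bit 12: 0 → 1
  bit 13: 1 → 0
  bit 14: 1 → 0
  bit 15: 0 → 1
= 1001101011101001


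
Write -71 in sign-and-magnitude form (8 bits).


Sign bit: 1 (negative)
Magnitude: 71 = 1000111
= 11000111


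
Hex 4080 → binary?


Each hex digit → 4 binary bits:
  4 = 0100
  0 = 0000
  8 = 1000
  0 = 0000
Concatenate: 0100 0000 1000 0000
= 0100000010000000


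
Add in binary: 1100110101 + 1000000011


Align and add column by column (LSB to MSB, carry propagating):
  01100110101
+ 01000000011
  -----------
  col 0: 1 + 1 + 0 (carry in) = 2 → bit 0, carry out 1
  col 1: 0 + 1 + 1 (carry in) = 2 → bit 0, carry out 1
  col 2: 1 + 0 + 1 (carry in) = 2 → bit 0, carry out 1
  col 3: 0 + 0 + 1 (carry in) = 1 → bit 1, carry out 0
  col 4: 1 + 0 + 0 (carry in) = 1 → bit 1, carry out 0
  col 5: 1 + 0 + 0 (carry in) = 1 → bit 1, carry out 0
  col 6: 0 + 0 + 0 (carry in) = 0 → bit 0, carry out 0
  col 7: 0 + 0 + 0 (carry in) = 0 → bit 0, carry out 0
  col 8: 1 + 0 + 0 (carry in) = 1 → bit 1, carry out 0
  col 9: 1 + 1 + 0 (carry in) = 2 → bit 0, carry out 1
  col 10: 0 + 0 + 1 (carry in) = 1 → bit 1, carry out 0
Reading bits MSB→LSB: 10100111000
Strip leading zeros: 10100111000
= 10100111000


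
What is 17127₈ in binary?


Each octal digit → 3 binary bits:
  1 = 001
  7 = 111
  1 = 001
  2 = 010
  7 = 111
Concatenate: 001 111 001 010 111
= 001111001010111


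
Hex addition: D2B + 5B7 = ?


Align and add column by column (LSB to MSB, each column mod 16 with carry):
  0D2B
+ 05B7
  ----
  col 0: B(11) + 7(7) + 0 (carry in) = 18 → 2(2), carry out 1
  col 1: 2(2) + B(11) + 1 (carry in) = 14 → E(14), carry out 0
  col 2: D(13) + 5(5) + 0 (carry in) = 18 → 2(2), carry out 1
  col 3: 0(0) + 0(0) + 1 (carry in) = 1 → 1(1), carry out 0
Reading digits MSB→LSB: 12E2
Strip leading zeros: 12E2
= 0x12E2


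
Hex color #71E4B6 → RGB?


Hex: #71E4B6
R = 71₁₆ = 113
G = E4₁₆ = 228
B = B6₁₆ = 182
= RGB(113, 228, 182)


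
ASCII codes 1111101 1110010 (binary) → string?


Codes (binary): 1111101 1110010
Per-code ASCII lookup:
  1111101 = 125  (special character) → '}'
  1110010 = 114  (range 97-122: lowercase, 114 - 97 = 17) → 'r'
= '}r'


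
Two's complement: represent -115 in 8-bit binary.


Original: 01110011
Step 1 - Invert all bits: 10001100
Step 2 - Add 1: 10001100 + 1
= 10001101 (represents -115)


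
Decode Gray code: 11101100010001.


Gray code: 11101100010001
MSB stays the same: 1
Each subsequent bit = prev_binary XOR current_gray:
  B[1] = 1 XOR 1 = 0
  B[2] = 0 XOR 1 = 1
  B[3] = 1 XOR 0 = 1
  B[4] = 1 XOR 1 = 0
  B[5] = 0 XOR 1 = 1
  B[6] = 1 XOR 0 = 1
  B[7] = 1 XOR 0 = 1
  B[8] = 1 XOR 0 = 1
  B[9] = 1 XOR 1 = 0
  B[10] = 0 XOR 0 = 0
  B[11] = 0 XOR 0 = 0
  B[12] = 0 XOR 0 = 0
  B[13] = 0 XOR 1 = 1
= 10110111100001 (11745 decimal)


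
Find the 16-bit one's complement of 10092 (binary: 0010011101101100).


Original: 0010011101101100
Invert all bits:
  bit 0: 0 → 1
  bit 1: 0 → 1
  bit 2: 1 → 0
  bit 3: 0 → 1
  bit 4: 0 → 1
  bit 5: 1 → 0
  bit 6: 1 → 0
  bit 7: 1 → 0
  bit 8: 0 → 1
  bit 9: 1 → 0
  bit 10: 1 → 0
  bit 11: 0 → 1
  bit 12: 1 → 0
  bit 13: 1 → 0
  bit 14: 0 → 1
  bit 15: 0 → 1
= 1101100010010011


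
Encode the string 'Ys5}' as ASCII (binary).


String: 'Ys5}'  (4 characters)
Per-character ASCII lookup:
  'Y': uppercase starts at 65: 'Y' = 65 + 24 = 89 → 1011001
  's': lowercase starts at 97: 's' = 97 + 18 = 115 → 1110011
  '5': digits start at 48: '5' = 48 + 5 = 53 → 110101
  '}': special character: '}' = 125 → 1111101
= 1011001 1110011 110101 1111101


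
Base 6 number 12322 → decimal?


Positional values (base 6):
  2 × 6^0 = 2 × 1 = 2
  2 × 6^1 = 2 × 6 = 12
  3 × 6^2 = 3 × 36 = 108
  2 × 6^3 = 2 × 216 = 432
  1 × 6^4 = 1 × 1296 = 1296
Sum = 2 + 12 + 108 + 432 + 1296
= 1850


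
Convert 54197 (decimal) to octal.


Divide by 8 repeatedly:
54197 ÷ 8 = 6774 remainder 5
6774 ÷ 8 = 846 remainder 6
846 ÷ 8 = 105 remainder 6
105 ÷ 8 = 13 remainder 1
13 ÷ 8 = 1 remainder 5
1 ÷ 8 = 0 remainder 1
Reading remainders bottom-up:
= 0o151665


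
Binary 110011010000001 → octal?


Group into 3-bit groups: 110011010000001
  110 = 6
  011 = 3
  010 = 2
  000 = 0
  001 = 1
= 0o63201


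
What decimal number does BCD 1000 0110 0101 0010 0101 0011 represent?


Each 4-bit group → digit:
  1000 → 8
  0110 → 6
  0101 → 5
  0010 → 2
  0101 → 5
  0011 → 3
= 865253


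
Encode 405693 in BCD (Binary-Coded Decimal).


Each digit → 4-bit binary:
  4 → 0100
  0 → 0000
  5 → 0101
  6 → 0110
  9 → 1001
  3 → 0011
= 0100 0000 0101 0110 1001 0011


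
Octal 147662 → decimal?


Positional values:
Position 0: 2 × 8^0 = 2
Position 1: 6 × 8^1 = 48
Position 2: 6 × 8^2 = 384
Position 3: 7 × 8^3 = 3584
Position 4: 4 × 8^4 = 16384
Position 5: 1 × 8^5 = 32768
Sum = 2 + 48 + 384 + 3584 + 16384 + 32768
= 53170


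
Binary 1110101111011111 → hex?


Group into 4-bit nibbles: 1110101111011111
  1110 = E
  1011 = B
  1101 = D
  1111 = F
= 0xEBDF


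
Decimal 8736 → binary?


Divide by 2 repeatedly:
8736 ÷ 2 = 4368 remainder 0
4368 ÷ 2 = 2184 remainder 0
2184 ÷ 2 = 1092 remainder 0
1092 ÷ 2 = 546 remainder 0
546 ÷ 2 = 273 remainder 0
273 ÷ 2 = 136 remainder 1
136 ÷ 2 = 68 remainder 0
68 ÷ 2 = 34 remainder 0
34 ÷ 2 = 17 remainder 0
17 ÷ 2 = 8 remainder 1
8 ÷ 2 = 4 remainder 0
4 ÷ 2 = 2 remainder 0
2 ÷ 2 = 1 remainder 0
1 ÷ 2 = 0 remainder 1
Reading remainders bottom-up:
= 10001000100000


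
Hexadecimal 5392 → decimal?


Positional values:
Position 0: 2 × 16^0 = 2 × 1 = 2
Position 1: 9 × 16^1 = 9 × 16 = 144
Position 2: 3 × 16^2 = 3 × 256 = 768
Position 3: 5 × 16^3 = 5 × 4096 = 20480
Sum = 2 + 144 + 768 + 20480
= 21394


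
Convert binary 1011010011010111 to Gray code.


Binary: 1011010011010111
Gray code: G = B XOR (B >> 1)
B >> 1 = 0101101001101011
1011010011010111 XOR 0101101001101011:
  1 XOR 0 = 1
  0 XOR 1 = 1
  1 XOR 0 = 1
  1 XOR 1 = 0
  0 XOR 1 = 1
  1 XOR 0 = 1
  0 XOR 1 = 1
  0 XOR 0 = 0
  1 XOR 0 = 1
  1 XOR 1 = 0
  0 XOR 1 = 1
  1 XOR 0 = 1
  0 XOR 1 = 1
  1 XOR 0 = 1
  1 XOR 1 = 0
  1 XOR 1 = 0
= 1110111010111100


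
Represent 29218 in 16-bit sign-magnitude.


Sign bit: 0 (positive)
Magnitude: 29218 = 111001000100010
= 0111001000100010


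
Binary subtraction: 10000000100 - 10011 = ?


Align and subtract column by column (LSB to MSB, borrowing when needed):
  10000000100
- 00000010011
  -----------
  col 0: (0 - 0 borrow-in) - 1 → borrow from next column: (0+2) - 1 = 1, borrow out 1
  col 1: (0 - 1 borrow-in) - 1 → borrow from next column: (-1+2) - 1 = 0, borrow out 1
  col 2: (1 - 1 borrow-in) - 0 → 0 - 0 = 0, borrow out 0
  col 3: (0 - 0 borrow-in) - 0 → 0 - 0 = 0, borrow out 0
  col 4: (0 - 0 borrow-in) - 1 → borrow from next column: (0+2) - 1 = 1, borrow out 1
  col 5: (0 - 1 borrow-in) - 0 → borrow from next column: (-1+2) - 0 = 1, borrow out 1
  col 6: (0 - 1 borrow-in) - 0 → borrow from next column: (-1+2) - 0 = 1, borrow out 1
  col 7: (0 - 1 borrow-in) - 0 → borrow from next column: (-1+2) - 0 = 1, borrow out 1
  col 8: (0 - 1 borrow-in) - 0 → borrow from next column: (-1+2) - 0 = 1, borrow out 1
  col 9: (0 - 1 borrow-in) - 0 → borrow from next column: (-1+2) - 0 = 1, borrow out 1
  col 10: (1 - 1 borrow-in) - 0 → 0 - 0 = 0, borrow out 0
Reading bits MSB→LSB: 01111110001
Strip leading zeros: 1111110001
= 1111110001


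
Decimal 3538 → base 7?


Divide by 7 repeatedly:
3538 ÷ 7 = 505 remainder 3
505 ÷ 7 = 72 remainder 1
72 ÷ 7 = 10 remainder 2
10 ÷ 7 = 1 remainder 3
1 ÷ 7 = 0 remainder 1
Reading remainders bottom-up:
= 13213


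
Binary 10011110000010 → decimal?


Positional values:
Bit 1: 1 × 2^1 = 2
Bit 7: 1 × 2^7 = 128
Bit 8: 1 × 2^8 = 256
Bit 9: 1 × 2^9 = 512
Bit 10: 1 × 2^10 = 1024
Bit 13: 1 × 2^13 = 8192
Sum = 2 + 128 + 256 + 512 + 1024 + 8192
= 10114


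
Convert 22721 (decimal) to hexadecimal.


Divide by 16 repeatedly:
22721 ÷ 16 = 1420 remainder 1 (1)
1420 ÷ 16 = 88 remainder 12 (C)
88 ÷ 16 = 5 remainder 8 (8)
5 ÷ 16 = 0 remainder 5 (5)
Reading remainders bottom-up:
= 0x58C1


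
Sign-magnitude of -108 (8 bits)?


Sign bit: 1 (negative)
Magnitude: 108 = 1101100
= 11101100


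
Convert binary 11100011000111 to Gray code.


Binary: 11100011000111
Gray code: G = B XOR (B >> 1)
B >> 1 = 01110001100011
11100011000111 XOR 01110001100011:
  1 XOR 0 = 1
  1 XOR 1 = 0
  1 XOR 1 = 0
  0 XOR 1 = 1
  0 XOR 0 = 0
  0 XOR 0 = 0
  1 XOR 0 = 1
  1 XOR 1 = 0
  0 XOR 1 = 1
  0 XOR 0 = 0
  0 XOR 0 = 0
  1 XOR 0 = 1
  1 XOR 1 = 0
  1 XOR 1 = 0
= 10010010100100


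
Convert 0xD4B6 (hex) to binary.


Each hex digit → 4 binary bits:
  D = 1101
  4 = 0100
  B = 1011
  6 = 0110
Concatenate: 1101 0100 1011 0110
= 1101010010110110


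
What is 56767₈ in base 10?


Positional values:
Position 0: 7 × 8^0 = 7
Position 1: 6 × 8^1 = 48
Position 2: 7 × 8^2 = 448
Position 3: 6 × 8^3 = 3072
Position 4: 5 × 8^4 = 20480
Sum = 7 + 48 + 448 + 3072 + 20480
= 24055


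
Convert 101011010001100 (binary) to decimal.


Positional values:
Bit 2: 1 × 2^2 = 4
Bit 3: 1 × 2^3 = 8
Bit 7: 1 × 2^7 = 128
Bit 9: 1 × 2^9 = 512
Bit 10: 1 × 2^10 = 1024
Bit 12: 1 × 2^12 = 4096
Bit 14: 1 × 2^14 = 16384
Sum = 4 + 8 + 128 + 512 + 1024 + 4096 + 16384
= 22156


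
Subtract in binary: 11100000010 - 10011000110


Align and subtract column by column (LSB to MSB, borrowing when needed):
  11100000010
- 10011000110
  -----------
  col 0: (0 - 0 borrow-in) - 0 → 0 - 0 = 0, borrow out 0
  col 1: (1 - 0 borrow-in) - 1 → 1 - 1 = 0, borrow out 0
  col 2: (0 - 0 borrow-in) - 1 → borrow from next column: (0+2) - 1 = 1, borrow out 1
  col 3: (0 - 1 borrow-in) - 0 → borrow from next column: (-1+2) - 0 = 1, borrow out 1
  col 4: (0 - 1 borrow-in) - 0 → borrow from next column: (-1+2) - 0 = 1, borrow out 1
  col 5: (0 - 1 borrow-in) - 0 → borrow from next column: (-1+2) - 0 = 1, borrow out 1
  col 6: (0 - 1 borrow-in) - 1 → borrow from next column: (-1+2) - 1 = 0, borrow out 1
  col 7: (0 - 1 borrow-in) - 1 → borrow from next column: (-1+2) - 1 = 0, borrow out 1
  col 8: (1 - 1 borrow-in) - 0 → 0 - 0 = 0, borrow out 0
  col 9: (1 - 0 borrow-in) - 0 → 1 - 0 = 1, borrow out 0
  col 10: (1 - 0 borrow-in) - 1 → 1 - 1 = 0, borrow out 0
Reading bits MSB→LSB: 01000111100
Strip leading zeros: 1000111100
= 1000111100


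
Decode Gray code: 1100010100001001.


Gray code: 1100010100001001
MSB stays the same: 1
Each subsequent bit = prev_binary XOR current_gray:
  B[1] = 1 XOR 1 = 0
  B[2] = 0 XOR 0 = 0
  B[3] = 0 XOR 0 = 0
  B[4] = 0 XOR 0 = 0
  B[5] = 0 XOR 1 = 1
  B[6] = 1 XOR 0 = 1
  B[7] = 1 XOR 1 = 0
  B[8] = 0 XOR 0 = 0
  B[9] = 0 XOR 0 = 0
  B[10] = 0 XOR 0 = 0
  B[11] = 0 XOR 0 = 0
  B[12] = 0 XOR 1 = 1
  B[13] = 1 XOR 0 = 1
  B[14] = 1 XOR 0 = 1
  B[15] = 1 XOR 1 = 0
= 1000011000001110 (34318 decimal)


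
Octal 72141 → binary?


Each octal digit → 3 binary bits:
  7 = 111
  2 = 010
  1 = 001
  4 = 100
  1 = 001
Concatenate: 111 010 001 100 001
= 111010001100001


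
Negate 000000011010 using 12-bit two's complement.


Original: 000000011010
Step 1 - Invert all bits: 111111100101
Step 2 - Add 1: 111111100101 + 1
= 111111100110 (represents -26)


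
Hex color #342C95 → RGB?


Hex: #342C95
R = 34₁₆ = 52
G = 2C₁₆ = 44
B = 95₁₆ = 149
= RGB(52, 44, 149)


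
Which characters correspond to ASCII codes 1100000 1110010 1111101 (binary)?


Codes (binary): 1100000 1110010 1111101
Per-code ASCII lookup:
  1100000 = 96  (special character) → '`'
  1110010 = 114  (range 97-122: lowercase, 114 - 97 = 17) → 'r'
  1111101 = 125  (special character) → '}'
= '`r}'


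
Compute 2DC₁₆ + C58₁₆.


Align and add column by column (LSB to MSB, each column mod 16 with carry):
  02DC
+ 0C58
  ----
  col 0: C(12) + 8(8) + 0 (carry in) = 20 → 4(4), carry out 1
  col 1: D(13) + 5(5) + 1 (carry in) = 19 → 3(3), carry out 1
  col 2: 2(2) + C(12) + 1 (carry in) = 15 → F(15), carry out 0
  col 3: 0(0) + 0(0) + 0 (carry in) = 0 → 0(0), carry out 0
Reading digits MSB→LSB: 0F34
Strip leading zeros: F34
= 0xF34


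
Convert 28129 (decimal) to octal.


Divide by 8 repeatedly:
28129 ÷ 8 = 3516 remainder 1
3516 ÷ 8 = 439 remainder 4
439 ÷ 8 = 54 remainder 7
54 ÷ 8 = 6 remainder 6
6 ÷ 8 = 0 remainder 6
Reading remainders bottom-up:
= 0o66741


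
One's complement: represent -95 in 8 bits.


Original: 01011111
Invert all bits:
  bit 0: 0 → 1
  bit 1: 1 → 0
  bit 2: 0 → 1
  bit 3: 1 → 0
  bit 4: 1 → 0
  bit 5: 1 → 0
  bit 6: 1 → 0
  bit 7: 1 → 0
= 10100000


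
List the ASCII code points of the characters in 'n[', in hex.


String: 'n['  (2 characters)
Per-character ASCII lookup:
  'n': lowercase starts at 97: 'n' = 97 + 13 = 110 → 0x6E
  '[': special character: '[' = 91 → 0x5B
= 0x6E 0x5B


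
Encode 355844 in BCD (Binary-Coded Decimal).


Each digit → 4-bit binary:
  3 → 0011
  5 → 0101
  5 → 0101
  8 → 1000
  4 → 0100
  4 → 0100
= 0011 0101 0101 1000 0100 0100


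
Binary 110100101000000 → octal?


Group into 3-bit groups: 110100101000000
  110 = 6
  100 = 4
  101 = 5
  000 = 0
  000 = 0
= 0o64500


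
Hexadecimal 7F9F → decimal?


Positional values:
Position 0: F × 16^0 = 15 × 1 = 15
Position 1: 9 × 16^1 = 9 × 16 = 144
Position 2: F × 16^2 = 15 × 256 = 3840
Position 3: 7 × 16^3 = 7 × 4096 = 28672
Sum = 15 + 144 + 3840 + 28672
= 32671


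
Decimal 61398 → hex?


Divide by 16 repeatedly:
61398 ÷ 16 = 3837 remainder 6 (6)
3837 ÷ 16 = 239 remainder 13 (D)
239 ÷ 16 = 14 remainder 15 (F)
14 ÷ 16 = 0 remainder 14 (E)
Reading remainders bottom-up:
= 0xEFD6


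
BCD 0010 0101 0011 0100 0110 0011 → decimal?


Each 4-bit group → digit:
  0010 → 2
  0101 → 5
  0011 → 3
  0100 → 4
  0110 → 6
  0011 → 3
= 253463


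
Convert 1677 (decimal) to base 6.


Divide by 6 repeatedly:
1677 ÷ 6 = 279 remainder 3
279 ÷ 6 = 46 remainder 3
46 ÷ 6 = 7 remainder 4
7 ÷ 6 = 1 remainder 1
1 ÷ 6 = 0 remainder 1
Reading remainders bottom-up:
= 11433


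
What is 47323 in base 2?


Divide by 2 repeatedly:
47323 ÷ 2 = 23661 remainder 1
23661 ÷ 2 = 11830 remainder 1
11830 ÷ 2 = 5915 remainder 0
5915 ÷ 2 = 2957 remainder 1
2957 ÷ 2 = 1478 remainder 1
1478 ÷ 2 = 739 remainder 0
739 ÷ 2 = 369 remainder 1
369 ÷ 2 = 184 remainder 1
184 ÷ 2 = 92 remainder 0
92 ÷ 2 = 46 remainder 0
46 ÷ 2 = 23 remainder 0
23 ÷ 2 = 11 remainder 1
11 ÷ 2 = 5 remainder 1
5 ÷ 2 = 2 remainder 1
2 ÷ 2 = 1 remainder 0
1 ÷ 2 = 0 remainder 1
Reading remainders bottom-up:
= 1011100011011011


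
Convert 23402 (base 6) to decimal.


Positional values (base 6):
  2 × 6^0 = 2 × 1 = 2
  0 × 6^1 = 0 × 6 = 0
  4 × 6^2 = 4 × 36 = 144
  3 × 6^3 = 3 × 216 = 648
  2 × 6^4 = 2 × 1296 = 2592
Sum = 2 + 0 + 144 + 648 + 2592
= 3386


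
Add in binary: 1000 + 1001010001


Align and add column by column (LSB to MSB, carry propagating):
  00000001000
+ 01001010001
  -----------
  col 0: 0 + 1 + 0 (carry in) = 1 → bit 1, carry out 0
  col 1: 0 + 0 + 0 (carry in) = 0 → bit 0, carry out 0
  col 2: 0 + 0 + 0 (carry in) = 0 → bit 0, carry out 0
  col 3: 1 + 0 + 0 (carry in) = 1 → bit 1, carry out 0
  col 4: 0 + 1 + 0 (carry in) = 1 → bit 1, carry out 0
  col 5: 0 + 0 + 0 (carry in) = 0 → bit 0, carry out 0
  col 6: 0 + 1 + 0 (carry in) = 1 → bit 1, carry out 0
  col 7: 0 + 0 + 0 (carry in) = 0 → bit 0, carry out 0
  col 8: 0 + 0 + 0 (carry in) = 0 → bit 0, carry out 0
  col 9: 0 + 1 + 0 (carry in) = 1 → bit 1, carry out 0
  col 10: 0 + 0 + 0 (carry in) = 0 → bit 0, carry out 0
Reading bits MSB→LSB: 01001011001
Strip leading zeros: 1001011001
= 1001011001


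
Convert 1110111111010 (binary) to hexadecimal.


Group into 4-bit nibbles: 0001110111111010
  0001 = 1
  1101 = D
  1111 = F
  1010 = A
= 0x1DFA


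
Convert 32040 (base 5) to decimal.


Positional values (base 5):
  0 × 5^0 = 0 × 1 = 0
  4 × 5^1 = 4 × 5 = 20
  0 × 5^2 = 0 × 25 = 0
  2 × 5^3 = 2 × 125 = 250
  3 × 5^4 = 3 × 625 = 1875
Sum = 0 + 20 + 0 + 250 + 1875
= 2145


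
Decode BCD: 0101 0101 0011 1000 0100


Each 4-bit group → digit:
  0101 → 5
  0101 → 5
  0011 → 3
  1000 → 8
  0100 → 4
= 55384


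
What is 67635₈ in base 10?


Positional values:
Position 0: 5 × 8^0 = 5
Position 1: 3 × 8^1 = 24
Position 2: 6 × 8^2 = 384
Position 3: 7 × 8^3 = 3584
Position 4: 6 × 8^4 = 24576
Sum = 5 + 24 + 384 + 3584 + 24576
= 28573


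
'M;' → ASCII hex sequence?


String: 'M;'  (2 characters)
Per-character ASCII lookup:
  'M': uppercase starts at 65: 'M' = 65 + 12 = 77 → 0x4D
  ';': special character: ';' = 59 → 0x3B
= 0x4D 0x3B


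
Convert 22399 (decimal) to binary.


Divide by 2 repeatedly:
22399 ÷ 2 = 11199 remainder 1
11199 ÷ 2 = 5599 remainder 1
5599 ÷ 2 = 2799 remainder 1
2799 ÷ 2 = 1399 remainder 1
1399 ÷ 2 = 699 remainder 1
699 ÷ 2 = 349 remainder 1
349 ÷ 2 = 174 remainder 1
174 ÷ 2 = 87 remainder 0
87 ÷ 2 = 43 remainder 1
43 ÷ 2 = 21 remainder 1
21 ÷ 2 = 10 remainder 1
10 ÷ 2 = 5 remainder 0
5 ÷ 2 = 2 remainder 1
2 ÷ 2 = 1 remainder 0
1 ÷ 2 = 0 remainder 1
Reading remainders bottom-up:
= 101011101111111


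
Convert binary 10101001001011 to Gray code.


Binary: 10101001001011
Gray code: G = B XOR (B >> 1)
B >> 1 = 01010100100101
10101001001011 XOR 01010100100101:
  1 XOR 0 = 1
  0 XOR 1 = 1
  1 XOR 0 = 1
  0 XOR 1 = 1
  1 XOR 0 = 1
  0 XOR 1 = 1
  0 XOR 0 = 0
  1 XOR 0 = 1
  0 XOR 1 = 1
  0 XOR 0 = 0
  1 XOR 0 = 1
  0 XOR 1 = 1
  1 XOR 0 = 1
  1 XOR 1 = 0
= 11111101101110


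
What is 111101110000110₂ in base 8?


Group into 3-bit groups: 111101110000110
  111 = 7
  101 = 5
  110 = 6
  000 = 0
  110 = 6
= 0o75606


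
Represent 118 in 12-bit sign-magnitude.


Sign bit: 0 (positive)
Magnitude: 118 = 00001110110
= 000001110110


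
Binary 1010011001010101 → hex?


Group into 4-bit nibbles: 1010011001010101
  1010 = A
  0110 = 6
  0101 = 5
  0101 = 5
= 0xA655


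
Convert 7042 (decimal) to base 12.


Divide by 12 repeatedly:
7042 ÷ 12 = 586 remainder 10
586 ÷ 12 = 48 remainder 10
48 ÷ 12 = 4 remainder 0
4 ÷ 12 = 0 remainder 4
Reading remainders bottom-up:
= 40AA


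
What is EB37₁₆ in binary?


Each hex digit → 4 binary bits:
  E = 1110
  B = 1011
  3 = 0011
  7 = 0111
Concatenate: 1110 1011 0011 0111
= 1110101100110111


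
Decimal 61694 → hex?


Divide by 16 repeatedly:
61694 ÷ 16 = 3855 remainder 14 (E)
3855 ÷ 16 = 240 remainder 15 (F)
240 ÷ 16 = 15 remainder 0 (0)
15 ÷ 16 = 0 remainder 15 (F)
Reading remainders bottom-up:
= 0xF0FE


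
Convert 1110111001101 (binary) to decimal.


Positional values:
Bit 0: 1 × 2^0 = 1
Bit 2: 1 × 2^2 = 4
Bit 3: 1 × 2^3 = 8
Bit 6: 1 × 2^6 = 64
Bit 7: 1 × 2^7 = 128
Bit 8: 1 × 2^8 = 256
Bit 10: 1 × 2^10 = 1024
Bit 11: 1 × 2^11 = 2048
Bit 12: 1 × 2^12 = 4096
Sum = 1 + 4 + 8 + 64 + 128 + 256 + 1024 + 2048 + 4096
= 7629


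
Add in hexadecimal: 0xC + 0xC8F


Align and add column by column (LSB to MSB, each column mod 16 with carry):
  000C
+ 0C8F
  ----
  col 0: C(12) + F(15) + 0 (carry in) = 27 → B(11), carry out 1
  col 1: 0(0) + 8(8) + 1 (carry in) = 9 → 9(9), carry out 0
  col 2: 0(0) + C(12) + 0 (carry in) = 12 → C(12), carry out 0
  col 3: 0(0) + 0(0) + 0 (carry in) = 0 → 0(0), carry out 0
Reading digits MSB→LSB: 0C9B
Strip leading zeros: C9B
= 0xC9B


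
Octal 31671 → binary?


Each octal digit → 3 binary bits:
  3 = 011
  1 = 001
  6 = 110
  7 = 111
  1 = 001
Concatenate: 011 001 110 111 001
= 011001110111001


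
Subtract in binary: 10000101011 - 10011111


Align and subtract column by column (LSB to MSB, borrowing when needed):
  10000101011
- 00010011111
  -----------
  col 0: (1 - 0 borrow-in) - 1 → 1 - 1 = 0, borrow out 0
  col 1: (1 - 0 borrow-in) - 1 → 1 - 1 = 0, borrow out 0
  col 2: (0 - 0 borrow-in) - 1 → borrow from next column: (0+2) - 1 = 1, borrow out 1
  col 3: (1 - 1 borrow-in) - 1 → borrow from next column: (0+2) - 1 = 1, borrow out 1
  col 4: (0 - 1 borrow-in) - 1 → borrow from next column: (-1+2) - 1 = 0, borrow out 1
  col 5: (1 - 1 borrow-in) - 0 → 0 - 0 = 0, borrow out 0
  col 6: (0 - 0 borrow-in) - 0 → 0 - 0 = 0, borrow out 0
  col 7: (0 - 0 borrow-in) - 1 → borrow from next column: (0+2) - 1 = 1, borrow out 1
  col 8: (0 - 1 borrow-in) - 0 → borrow from next column: (-1+2) - 0 = 1, borrow out 1
  col 9: (0 - 1 borrow-in) - 0 → borrow from next column: (-1+2) - 0 = 1, borrow out 1
  col 10: (1 - 1 borrow-in) - 0 → 0 - 0 = 0, borrow out 0
Reading bits MSB→LSB: 01110001100
Strip leading zeros: 1110001100
= 1110001100
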